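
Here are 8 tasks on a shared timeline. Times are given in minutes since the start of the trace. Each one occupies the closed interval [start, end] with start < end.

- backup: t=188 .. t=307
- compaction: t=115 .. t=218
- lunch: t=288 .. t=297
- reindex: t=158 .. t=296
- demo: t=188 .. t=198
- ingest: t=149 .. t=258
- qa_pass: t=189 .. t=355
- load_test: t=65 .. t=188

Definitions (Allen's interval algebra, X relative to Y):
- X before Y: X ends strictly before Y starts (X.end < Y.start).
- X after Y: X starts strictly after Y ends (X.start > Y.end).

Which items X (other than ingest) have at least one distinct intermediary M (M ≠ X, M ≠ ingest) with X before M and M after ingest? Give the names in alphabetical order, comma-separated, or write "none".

compaction, demo, load_test

Target ingest = [t=149, t=258].
Intermediaries M with M after ingest: lunch.
Via lunch — items with X before lunch: compaction, demo, load_test.
Union: compaction, demo, load_test.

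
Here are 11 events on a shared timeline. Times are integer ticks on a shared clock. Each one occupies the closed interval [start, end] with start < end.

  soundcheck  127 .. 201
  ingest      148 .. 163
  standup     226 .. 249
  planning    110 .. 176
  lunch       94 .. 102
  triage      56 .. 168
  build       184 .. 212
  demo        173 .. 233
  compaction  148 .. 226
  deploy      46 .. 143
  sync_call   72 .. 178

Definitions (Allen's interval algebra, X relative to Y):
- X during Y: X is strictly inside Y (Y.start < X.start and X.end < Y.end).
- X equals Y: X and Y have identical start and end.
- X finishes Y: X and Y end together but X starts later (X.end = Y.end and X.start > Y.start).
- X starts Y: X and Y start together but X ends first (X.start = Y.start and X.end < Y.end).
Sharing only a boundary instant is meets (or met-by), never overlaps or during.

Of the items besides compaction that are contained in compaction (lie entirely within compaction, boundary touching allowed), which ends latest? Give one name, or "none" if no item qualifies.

build

Target compaction = [148, 226].
build [184, 212] → during → candidate.
demo [173, 233] → overlapped-by → excluded.
deploy [46, 143] → before → excluded.
ingest [148, 163] → starts → candidate.
lunch [94, 102] → before → excluded.
planning [110, 176] → overlaps → excluded.
soundcheck [127, 201] → overlaps → excluded.
standup [226, 249] → met-by → excluded.
sync_call [72, 178] → overlaps → excluded.
triage [56, 168] → overlaps → excluded.
Among candidates, latest end is 212 → build.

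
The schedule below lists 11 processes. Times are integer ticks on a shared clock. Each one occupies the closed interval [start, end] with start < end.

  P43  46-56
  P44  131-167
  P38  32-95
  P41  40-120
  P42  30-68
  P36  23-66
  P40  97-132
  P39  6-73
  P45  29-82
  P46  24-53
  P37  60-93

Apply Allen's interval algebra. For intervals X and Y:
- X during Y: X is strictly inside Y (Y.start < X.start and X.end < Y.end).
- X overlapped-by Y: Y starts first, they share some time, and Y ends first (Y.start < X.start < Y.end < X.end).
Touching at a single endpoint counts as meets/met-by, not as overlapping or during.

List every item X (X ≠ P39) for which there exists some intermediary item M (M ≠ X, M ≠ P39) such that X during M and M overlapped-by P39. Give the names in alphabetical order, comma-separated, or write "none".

Target P39 = [6, 73].
Intermediaries M with M overlapped-by P39: P37, P38, P41, P45.
Via P37 — items with X during P37: none.
Via P38 — items with X during P38: P37, P43.
Via P41 — items with X during P41: P37, P43.
Via P45 — items with X during P45: P42, P43.
Union: P37, P42, P43.

P37, P42, P43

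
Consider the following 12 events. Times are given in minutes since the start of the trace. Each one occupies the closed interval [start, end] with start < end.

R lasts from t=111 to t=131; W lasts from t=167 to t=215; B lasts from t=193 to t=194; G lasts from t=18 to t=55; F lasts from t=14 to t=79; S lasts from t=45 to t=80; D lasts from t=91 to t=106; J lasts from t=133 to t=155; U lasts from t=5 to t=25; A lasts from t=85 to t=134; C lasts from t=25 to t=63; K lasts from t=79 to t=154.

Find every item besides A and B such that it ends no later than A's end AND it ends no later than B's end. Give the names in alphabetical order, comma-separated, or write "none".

C, D, F, G, R, S, U

Conditions: its end is no later than A's end (X.end <= t=134) AND its end is no later than B's end (X.end <= t=194).
C: end t=63 <= t=134? ✓; end t=63 <= t=194? ✓ → yes.
D: end t=106 <= t=134? ✓; end t=106 <= t=194? ✓ → yes.
F: end t=79 <= t=134? ✓; end t=79 <= t=194? ✓ → yes.
G: end t=55 <= t=134? ✓; end t=55 <= t=194? ✓ → yes.
J: end t=155 <= t=134? ✗; end t=155 <= t=194? ✓ → no.
K: end t=154 <= t=134? ✗; end t=154 <= t=194? ✓ → no.
R: end t=131 <= t=134? ✓; end t=131 <= t=194? ✓ → yes.
S: end t=80 <= t=134? ✓; end t=80 <= t=194? ✓ → yes.
U: end t=25 <= t=134? ✓; end t=25 <= t=194? ✓ → yes.
W: end t=215 <= t=134? ✗; end t=215 <= t=194? ✗ → no.
Result: C, D, F, G, R, S, U.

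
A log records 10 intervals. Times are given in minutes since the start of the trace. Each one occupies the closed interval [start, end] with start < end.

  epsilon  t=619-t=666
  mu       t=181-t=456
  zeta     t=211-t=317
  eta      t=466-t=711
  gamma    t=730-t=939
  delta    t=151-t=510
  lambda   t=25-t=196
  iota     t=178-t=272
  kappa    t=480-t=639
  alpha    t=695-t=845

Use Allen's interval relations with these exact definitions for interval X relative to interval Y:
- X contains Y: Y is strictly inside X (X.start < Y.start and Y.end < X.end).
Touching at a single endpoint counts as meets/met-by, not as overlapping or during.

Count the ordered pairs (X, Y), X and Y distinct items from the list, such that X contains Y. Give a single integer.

Checking all 90 ordered pairs for relation 'contains'; matching pairs in alphabetical order:
(delta, iota): delta contains iota ✓
(delta, mu): delta contains mu ✓
(delta, zeta): delta contains zeta ✓
(eta, epsilon): eta contains epsilon ✓
(eta, kappa): eta contains kappa ✓
(mu, zeta): mu contains zeta ✓
Count: 6.

6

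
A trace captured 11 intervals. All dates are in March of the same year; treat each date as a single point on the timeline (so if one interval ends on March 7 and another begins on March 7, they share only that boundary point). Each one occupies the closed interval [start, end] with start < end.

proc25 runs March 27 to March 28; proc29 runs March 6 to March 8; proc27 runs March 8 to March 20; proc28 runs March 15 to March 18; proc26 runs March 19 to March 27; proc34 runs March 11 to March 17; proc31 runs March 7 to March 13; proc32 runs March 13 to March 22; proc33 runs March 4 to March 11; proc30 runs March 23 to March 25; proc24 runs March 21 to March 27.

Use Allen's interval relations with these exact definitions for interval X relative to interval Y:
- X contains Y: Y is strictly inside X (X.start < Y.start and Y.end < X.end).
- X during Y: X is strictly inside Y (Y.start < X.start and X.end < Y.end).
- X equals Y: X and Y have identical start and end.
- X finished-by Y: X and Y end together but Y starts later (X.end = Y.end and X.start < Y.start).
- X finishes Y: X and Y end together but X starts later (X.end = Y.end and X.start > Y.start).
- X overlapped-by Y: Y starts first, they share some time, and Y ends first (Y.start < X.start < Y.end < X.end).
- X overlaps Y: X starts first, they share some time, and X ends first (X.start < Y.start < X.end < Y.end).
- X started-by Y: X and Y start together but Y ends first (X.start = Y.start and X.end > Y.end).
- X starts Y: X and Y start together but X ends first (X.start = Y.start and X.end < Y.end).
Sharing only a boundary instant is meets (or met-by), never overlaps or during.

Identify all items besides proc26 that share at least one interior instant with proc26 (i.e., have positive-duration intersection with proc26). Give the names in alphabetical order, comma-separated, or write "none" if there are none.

Target proc26 = [March 19, March 27].
proc24 [March 21, March 27] → finishes → yes.
proc25 [March 27, March 28] → met-by → no.
proc27 [March 8, March 20] → overlaps → yes.
proc28 [March 15, March 18] → before → no.
proc29 [March 6, March 8] → before → no.
proc30 [March 23, March 25] → during → yes.
proc31 [March 7, March 13] → before → no.
proc32 [March 13, March 22] → overlaps → yes.
proc33 [March 4, March 11] → before → no.
proc34 [March 11, March 17] → before → no.
Result: proc24, proc27, proc30, proc32.

proc24, proc27, proc30, proc32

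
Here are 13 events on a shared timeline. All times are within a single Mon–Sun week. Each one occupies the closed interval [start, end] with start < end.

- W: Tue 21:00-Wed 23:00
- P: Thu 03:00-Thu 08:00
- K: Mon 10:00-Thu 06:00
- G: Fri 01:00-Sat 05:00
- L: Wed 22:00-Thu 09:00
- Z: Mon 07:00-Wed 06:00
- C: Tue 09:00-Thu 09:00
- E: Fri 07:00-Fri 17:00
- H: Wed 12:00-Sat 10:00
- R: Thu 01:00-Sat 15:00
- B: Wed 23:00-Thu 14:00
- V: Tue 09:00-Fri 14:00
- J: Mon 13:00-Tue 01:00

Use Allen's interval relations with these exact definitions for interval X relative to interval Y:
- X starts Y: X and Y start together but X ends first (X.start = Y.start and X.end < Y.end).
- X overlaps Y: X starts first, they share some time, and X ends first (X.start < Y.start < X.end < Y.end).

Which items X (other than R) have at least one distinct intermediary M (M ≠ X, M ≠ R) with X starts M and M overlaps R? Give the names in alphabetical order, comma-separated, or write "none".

C

Target R = [Thu 01:00, Sat 15:00].
Intermediaries M with M overlaps R: B, C, H, K, L, V.
Via B — items with X starts B: none.
Via C — items with X starts C: none.
Via H — items with X starts H: none.
Via K — items with X starts K: none.
Via L — items with X starts L: none.
Via V — items with X starts V: C.
Union: C.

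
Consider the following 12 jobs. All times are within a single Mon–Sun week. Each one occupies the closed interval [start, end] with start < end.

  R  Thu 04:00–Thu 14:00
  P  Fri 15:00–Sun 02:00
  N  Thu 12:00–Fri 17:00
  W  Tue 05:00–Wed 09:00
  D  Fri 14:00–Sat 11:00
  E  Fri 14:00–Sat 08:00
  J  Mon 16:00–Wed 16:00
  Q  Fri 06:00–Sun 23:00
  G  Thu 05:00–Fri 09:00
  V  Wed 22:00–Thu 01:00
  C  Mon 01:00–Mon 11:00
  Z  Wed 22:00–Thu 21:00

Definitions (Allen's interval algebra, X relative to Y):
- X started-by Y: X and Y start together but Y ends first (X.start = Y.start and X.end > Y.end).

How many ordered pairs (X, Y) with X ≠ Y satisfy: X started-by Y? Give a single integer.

2

Checking all 132 ordered pairs for relation 'started-by'; matching pairs in alphabetical order:
(D, E): D started-by E ✓
(Z, V): Z started-by V ✓
Count: 2.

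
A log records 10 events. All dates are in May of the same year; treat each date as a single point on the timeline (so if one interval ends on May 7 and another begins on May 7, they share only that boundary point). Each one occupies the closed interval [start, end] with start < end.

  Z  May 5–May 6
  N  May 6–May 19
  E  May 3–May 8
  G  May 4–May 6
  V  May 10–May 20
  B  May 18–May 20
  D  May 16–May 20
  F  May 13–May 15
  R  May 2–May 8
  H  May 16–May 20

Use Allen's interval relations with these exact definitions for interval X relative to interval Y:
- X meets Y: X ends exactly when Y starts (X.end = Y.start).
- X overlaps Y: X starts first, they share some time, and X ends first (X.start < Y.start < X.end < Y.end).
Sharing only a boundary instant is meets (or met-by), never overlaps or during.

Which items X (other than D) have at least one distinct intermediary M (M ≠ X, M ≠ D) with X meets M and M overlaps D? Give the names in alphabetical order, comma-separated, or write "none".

Target D = [May 16, May 20].
Intermediaries M with M overlaps D: N.
Via N — items with X meets N: G, Z.
Union: G, Z.

G, Z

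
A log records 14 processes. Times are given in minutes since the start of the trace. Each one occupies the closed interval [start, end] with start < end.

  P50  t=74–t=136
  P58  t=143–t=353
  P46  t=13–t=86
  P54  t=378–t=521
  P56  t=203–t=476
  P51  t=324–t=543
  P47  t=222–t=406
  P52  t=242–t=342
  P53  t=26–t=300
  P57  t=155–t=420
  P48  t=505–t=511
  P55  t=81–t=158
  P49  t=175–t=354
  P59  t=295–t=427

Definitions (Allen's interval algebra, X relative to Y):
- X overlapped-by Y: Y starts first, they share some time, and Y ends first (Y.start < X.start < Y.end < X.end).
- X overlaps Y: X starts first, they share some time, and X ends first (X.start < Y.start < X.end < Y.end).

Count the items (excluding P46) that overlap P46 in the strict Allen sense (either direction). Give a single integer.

3

Target P46 = [t=13, t=86].
P47 [t=222, t=406] → after → no.
P48 [t=505, t=511] → after → no.
P49 [t=175, t=354] → after → no.
P50 [t=74, t=136] → overlapped-by → counts.
P51 [t=324, t=543] → after → no.
P52 [t=242, t=342] → after → no.
P53 [t=26, t=300] → overlapped-by → counts.
P54 [t=378, t=521] → after → no.
P55 [t=81, t=158] → overlapped-by → counts.
P56 [t=203, t=476] → after → no.
P57 [t=155, t=420] → after → no.
P58 [t=143, t=353] → after → no.
P59 [t=295, t=427] → after → no.
Total: 3.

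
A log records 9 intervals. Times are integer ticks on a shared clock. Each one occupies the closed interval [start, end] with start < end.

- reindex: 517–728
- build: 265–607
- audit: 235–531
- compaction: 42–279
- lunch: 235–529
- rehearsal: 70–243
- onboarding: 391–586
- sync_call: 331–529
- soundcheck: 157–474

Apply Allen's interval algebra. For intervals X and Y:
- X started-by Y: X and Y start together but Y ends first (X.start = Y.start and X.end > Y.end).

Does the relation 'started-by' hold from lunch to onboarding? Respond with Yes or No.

lunch = [235, 529], onboarding = [391, 586].
Actual relation of lunch to onboarding: overlaps.
Asked whether 'started-by' holds → No.

No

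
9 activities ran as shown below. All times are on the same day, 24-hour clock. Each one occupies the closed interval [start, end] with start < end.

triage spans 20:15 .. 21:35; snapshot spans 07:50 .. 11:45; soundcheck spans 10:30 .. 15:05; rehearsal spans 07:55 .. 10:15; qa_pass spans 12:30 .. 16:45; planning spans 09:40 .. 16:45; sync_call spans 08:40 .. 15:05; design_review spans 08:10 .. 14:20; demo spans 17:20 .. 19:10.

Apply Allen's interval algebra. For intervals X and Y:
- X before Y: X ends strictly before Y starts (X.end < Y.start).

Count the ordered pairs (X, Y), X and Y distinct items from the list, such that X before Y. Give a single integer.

Checking all 72 ordered pairs for relation 'before'; matching pairs in alphabetical order:
(demo, triage): demo before triage ✓
(design_review, demo): design_review before demo ✓
(design_review, triage): design_review before triage ✓
(planning, demo): planning before demo ✓
(planning, triage): planning before triage ✓
(qa_pass, demo): qa_pass before demo ✓
(qa_pass, triage): qa_pass before triage ✓
(rehearsal, demo): rehearsal before demo ✓
(rehearsal, qa_pass): rehearsal before qa_pass ✓
(rehearsal, soundcheck): rehearsal before soundcheck ✓
(rehearsal, triage): rehearsal before triage ✓
(snapshot, demo): snapshot before demo ✓
(snapshot, qa_pass): snapshot before qa_pass ✓
(snapshot, triage): snapshot before triage ✓
(soundcheck, demo): soundcheck before demo ✓
(soundcheck, triage): soundcheck before triage ✓
(sync_call, demo): sync_call before demo ✓
(sync_call, triage): sync_call before triage ✓
Count: 18.

18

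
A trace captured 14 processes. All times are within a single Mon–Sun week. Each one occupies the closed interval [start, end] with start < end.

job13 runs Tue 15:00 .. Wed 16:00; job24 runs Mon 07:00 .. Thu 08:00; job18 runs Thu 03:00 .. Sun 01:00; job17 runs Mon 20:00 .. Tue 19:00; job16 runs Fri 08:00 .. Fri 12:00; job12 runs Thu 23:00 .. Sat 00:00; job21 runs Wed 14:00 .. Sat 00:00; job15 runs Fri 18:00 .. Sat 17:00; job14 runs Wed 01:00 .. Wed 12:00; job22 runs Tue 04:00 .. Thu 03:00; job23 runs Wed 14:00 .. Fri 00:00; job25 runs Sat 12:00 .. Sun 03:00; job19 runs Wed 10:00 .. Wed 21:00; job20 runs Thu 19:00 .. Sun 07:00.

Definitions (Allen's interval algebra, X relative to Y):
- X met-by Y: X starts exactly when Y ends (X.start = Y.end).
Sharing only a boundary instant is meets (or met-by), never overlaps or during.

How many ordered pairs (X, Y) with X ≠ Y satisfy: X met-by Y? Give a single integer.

1

Checking all 182 ordered pairs for relation 'met-by'; matching pairs in alphabetical order:
(job18, job22): job18 met-by job22 ✓
Count: 1.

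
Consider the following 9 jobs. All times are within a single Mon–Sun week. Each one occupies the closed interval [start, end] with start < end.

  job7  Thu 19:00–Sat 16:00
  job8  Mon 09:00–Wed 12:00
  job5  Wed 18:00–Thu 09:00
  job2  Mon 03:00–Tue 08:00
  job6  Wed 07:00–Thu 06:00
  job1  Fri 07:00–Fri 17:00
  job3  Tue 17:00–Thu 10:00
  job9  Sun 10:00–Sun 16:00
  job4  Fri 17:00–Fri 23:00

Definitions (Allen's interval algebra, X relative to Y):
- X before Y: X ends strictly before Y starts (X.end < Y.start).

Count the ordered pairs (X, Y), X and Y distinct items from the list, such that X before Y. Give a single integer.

27

Checking all 72 ordered pairs for relation 'before'; matching pairs in alphabetical order:
(job1, job9): job1 before job9 ✓
(job2, job1): job2 before job1 ✓
(job2, job3): job2 before job3 ✓
(job2, job4): job2 before job4 ✓
(job2, job5): job2 before job5 ✓
(job2, job6): job2 before job6 ✓
(job2, job7): job2 before job7 ✓
(job2, job9): job2 before job9 ✓
(job3, job1): job3 before job1 ✓
(job3, job4): job3 before job4 ✓
(job3, job7): job3 before job7 ✓
(job3, job9): job3 before job9 ✓
(job4, job9): job4 before job9 ✓
(job5, job1): job5 before job1 ✓
(job5, job4): job5 before job4 ✓
(job5, job7): job5 before job7 ✓
(job5, job9): job5 before job9 ✓
(job6, job1): job6 before job1 ✓
(job6, job4): job6 before job4 ✓
(job6, job7): job6 before job7 ✓
(job6, job9): job6 before job9 ✓
(job7, job9): job7 before job9 ✓
(job8, job1): job8 before job1 ✓
(job8, job4): job8 before job4 ✓
... plus 3 further pairs not listed.
Count: 27.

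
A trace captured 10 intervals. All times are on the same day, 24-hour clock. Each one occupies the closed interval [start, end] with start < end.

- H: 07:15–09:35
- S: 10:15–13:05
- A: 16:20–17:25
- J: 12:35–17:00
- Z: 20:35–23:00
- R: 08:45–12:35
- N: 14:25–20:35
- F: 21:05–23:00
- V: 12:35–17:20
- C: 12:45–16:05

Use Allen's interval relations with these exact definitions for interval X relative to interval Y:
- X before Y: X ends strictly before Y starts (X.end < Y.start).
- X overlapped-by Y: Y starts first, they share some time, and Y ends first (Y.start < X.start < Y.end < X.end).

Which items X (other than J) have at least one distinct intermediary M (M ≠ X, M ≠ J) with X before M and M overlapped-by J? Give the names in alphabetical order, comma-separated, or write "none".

C, H, R, S

Target J = [12:35, 17:00].
Intermediaries M with M overlapped-by J: A, N.
Via A — items with X before A: C, H, R, S.
Via N — items with X before N: H, R, S.
Union: C, H, R, S.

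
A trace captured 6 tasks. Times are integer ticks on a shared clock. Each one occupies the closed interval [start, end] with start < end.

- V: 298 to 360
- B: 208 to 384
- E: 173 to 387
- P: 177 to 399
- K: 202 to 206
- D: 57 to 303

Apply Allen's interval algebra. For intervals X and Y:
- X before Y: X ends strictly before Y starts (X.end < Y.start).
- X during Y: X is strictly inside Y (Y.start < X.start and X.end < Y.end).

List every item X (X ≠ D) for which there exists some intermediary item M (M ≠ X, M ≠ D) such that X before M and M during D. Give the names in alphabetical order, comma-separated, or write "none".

none

Target D = [57, 303].
Intermediaries M with M during D: K.
Via K — items with X before K: none.
Union: none.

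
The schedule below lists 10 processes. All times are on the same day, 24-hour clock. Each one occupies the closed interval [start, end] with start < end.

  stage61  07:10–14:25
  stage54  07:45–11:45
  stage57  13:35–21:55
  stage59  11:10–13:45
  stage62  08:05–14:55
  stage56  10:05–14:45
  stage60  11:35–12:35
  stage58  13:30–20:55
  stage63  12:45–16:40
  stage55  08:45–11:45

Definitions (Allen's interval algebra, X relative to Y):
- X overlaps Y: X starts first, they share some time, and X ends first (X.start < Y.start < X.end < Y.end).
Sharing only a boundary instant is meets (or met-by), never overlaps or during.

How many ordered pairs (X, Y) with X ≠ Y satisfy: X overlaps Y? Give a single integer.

Checking all 90 ordered pairs for relation 'overlaps'; matching pairs in alphabetical order:
(stage54, stage56): stage54 overlaps stage56 ✓
(stage54, stage59): stage54 overlaps stage59 ✓
(stage54, stage60): stage54 overlaps stage60 ✓
(stage54, stage62): stage54 overlaps stage62 ✓
(stage55, stage56): stage55 overlaps stage56 ✓
(stage55, stage59): stage55 overlaps stage59 ✓
(stage55, stage60): stage55 overlaps stage60 ✓
(stage56, stage57): stage56 overlaps stage57 ✓
(stage56, stage58): stage56 overlaps stage58 ✓
(stage56, stage63): stage56 overlaps stage63 ✓
(stage58, stage57): stage58 overlaps stage57 ✓
(stage59, stage57): stage59 overlaps stage57 ✓
(stage59, stage58): stage59 overlaps stage58 ✓
(stage59, stage63): stage59 overlaps stage63 ✓
(stage61, stage56): stage61 overlaps stage56 ✓
(stage61, stage57): stage61 overlaps stage57 ✓
(stage61, stage58): stage61 overlaps stage58 ✓
(stage61, stage62): stage61 overlaps stage62 ✓
(stage61, stage63): stage61 overlaps stage63 ✓
(stage62, stage57): stage62 overlaps stage57 ✓
(stage62, stage58): stage62 overlaps stage58 ✓
(stage62, stage63): stage62 overlaps stage63 ✓
(stage63, stage57): stage63 overlaps stage57 ✓
(stage63, stage58): stage63 overlaps stage58 ✓
Count: 24.

24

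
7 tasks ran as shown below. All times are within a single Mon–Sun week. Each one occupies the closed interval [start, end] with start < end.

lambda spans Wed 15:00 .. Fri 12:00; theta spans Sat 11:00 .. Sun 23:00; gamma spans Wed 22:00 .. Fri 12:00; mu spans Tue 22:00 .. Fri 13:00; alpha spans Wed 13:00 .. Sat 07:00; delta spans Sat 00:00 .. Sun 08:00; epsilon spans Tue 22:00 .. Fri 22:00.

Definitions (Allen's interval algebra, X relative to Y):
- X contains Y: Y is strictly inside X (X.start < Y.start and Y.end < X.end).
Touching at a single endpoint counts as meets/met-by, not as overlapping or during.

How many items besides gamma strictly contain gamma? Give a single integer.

Target gamma = [Wed 22:00, Fri 12:00].
alpha [Wed 13:00, Sat 07:00] → contains → counts.
delta [Sat 00:00, Sun 08:00] → after → no.
epsilon [Tue 22:00, Fri 22:00] → contains → counts.
lambda [Wed 15:00, Fri 12:00] → finished-by → no.
mu [Tue 22:00, Fri 13:00] → contains → counts.
theta [Sat 11:00, Sun 23:00] → after → no.
Total: 3.

3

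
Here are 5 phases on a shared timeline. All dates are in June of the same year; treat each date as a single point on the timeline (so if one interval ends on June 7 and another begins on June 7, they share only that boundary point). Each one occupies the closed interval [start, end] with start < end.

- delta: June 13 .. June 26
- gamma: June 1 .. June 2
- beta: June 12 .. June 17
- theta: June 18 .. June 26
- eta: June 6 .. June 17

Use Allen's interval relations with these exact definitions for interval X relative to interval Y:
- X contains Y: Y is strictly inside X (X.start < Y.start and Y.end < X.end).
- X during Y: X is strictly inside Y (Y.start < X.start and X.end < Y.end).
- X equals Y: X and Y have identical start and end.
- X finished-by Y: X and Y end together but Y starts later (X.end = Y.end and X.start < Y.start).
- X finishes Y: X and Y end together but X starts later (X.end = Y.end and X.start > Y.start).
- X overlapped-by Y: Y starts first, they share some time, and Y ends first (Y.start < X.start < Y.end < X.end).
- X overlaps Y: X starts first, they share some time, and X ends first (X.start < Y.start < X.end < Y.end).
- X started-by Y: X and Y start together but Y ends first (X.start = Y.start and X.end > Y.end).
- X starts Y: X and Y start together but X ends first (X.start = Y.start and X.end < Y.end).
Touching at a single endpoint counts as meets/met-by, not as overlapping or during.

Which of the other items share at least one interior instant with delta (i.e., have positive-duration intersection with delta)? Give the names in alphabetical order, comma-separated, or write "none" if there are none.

Target delta = [June 13, June 26].
beta [June 12, June 17] → overlaps → yes.
eta [June 6, June 17] → overlaps → yes.
gamma [June 1, June 2] → before → no.
theta [June 18, June 26] → finishes → yes.
Result: beta, eta, theta.

beta, eta, theta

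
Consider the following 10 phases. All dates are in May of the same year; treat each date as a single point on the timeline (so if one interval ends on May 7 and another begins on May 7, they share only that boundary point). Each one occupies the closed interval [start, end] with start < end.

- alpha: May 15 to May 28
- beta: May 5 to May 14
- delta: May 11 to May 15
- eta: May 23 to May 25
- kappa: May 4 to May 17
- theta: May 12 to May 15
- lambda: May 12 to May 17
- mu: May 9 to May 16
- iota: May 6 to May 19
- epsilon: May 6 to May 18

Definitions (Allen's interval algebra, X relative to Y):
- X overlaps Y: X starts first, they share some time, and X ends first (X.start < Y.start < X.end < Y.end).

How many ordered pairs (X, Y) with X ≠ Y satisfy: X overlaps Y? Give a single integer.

Checking all 90 ordered pairs for relation 'overlaps'; matching pairs in alphabetical order:
(beta, delta): beta overlaps delta ✓
(beta, epsilon): beta overlaps epsilon ✓
(beta, iota): beta overlaps iota ✓
(beta, lambda): beta overlaps lambda ✓
(beta, mu): beta overlaps mu ✓
(beta, theta): beta overlaps theta ✓
(delta, lambda): delta overlaps lambda ✓
(epsilon, alpha): epsilon overlaps alpha ✓
(iota, alpha): iota overlaps alpha ✓
(kappa, alpha): kappa overlaps alpha ✓
(kappa, epsilon): kappa overlaps epsilon ✓
(kappa, iota): kappa overlaps iota ✓
(lambda, alpha): lambda overlaps alpha ✓
(mu, alpha): mu overlaps alpha ✓
(mu, lambda): mu overlaps lambda ✓
Count: 15.

15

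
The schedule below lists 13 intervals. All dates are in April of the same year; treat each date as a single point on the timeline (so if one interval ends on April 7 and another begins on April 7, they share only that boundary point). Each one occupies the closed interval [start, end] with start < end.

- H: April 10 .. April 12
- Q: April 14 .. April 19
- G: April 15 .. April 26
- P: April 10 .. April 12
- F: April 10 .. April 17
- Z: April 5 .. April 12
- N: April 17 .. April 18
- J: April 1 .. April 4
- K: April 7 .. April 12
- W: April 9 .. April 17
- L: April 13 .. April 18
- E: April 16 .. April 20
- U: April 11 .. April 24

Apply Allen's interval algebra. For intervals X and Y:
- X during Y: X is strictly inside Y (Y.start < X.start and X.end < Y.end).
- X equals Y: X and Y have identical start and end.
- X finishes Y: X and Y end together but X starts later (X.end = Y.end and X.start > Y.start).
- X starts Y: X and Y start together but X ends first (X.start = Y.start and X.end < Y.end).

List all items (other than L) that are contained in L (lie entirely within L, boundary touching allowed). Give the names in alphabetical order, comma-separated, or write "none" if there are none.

N

Target L = [April 13, April 18].
E [April 16, April 20] → overlapped-by → no.
F [April 10, April 17] → overlaps → no.
G [April 15, April 26] → overlapped-by → no.
H [April 10, April 12] → before → no.
J [April 1, April 4] → before → no.
K [April 7, April 12] → before → no.
N [April 17, April 18] → finishes → yes.
P [April 10, April 12] → before → no.
Q [April 14, April 19] → overlapped-by → no.
U [April 11, April 24] → contains → no.
W [April 9, April 17] → overlaps → no.
Z [April 5, April 12] → before → no.
Result: N.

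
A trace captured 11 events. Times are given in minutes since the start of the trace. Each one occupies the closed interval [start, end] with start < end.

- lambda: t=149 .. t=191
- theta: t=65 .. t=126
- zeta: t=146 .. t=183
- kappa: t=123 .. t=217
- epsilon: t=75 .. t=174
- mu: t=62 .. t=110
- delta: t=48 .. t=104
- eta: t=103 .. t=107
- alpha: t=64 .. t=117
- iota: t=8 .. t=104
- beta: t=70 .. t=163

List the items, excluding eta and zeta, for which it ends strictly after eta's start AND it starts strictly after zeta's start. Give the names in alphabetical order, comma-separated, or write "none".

lambda

Conditions: its end is strictly after eta's start (X.end > t=103) AND its start is strictly after zeta's start (X.start > t=146).
alpha: end t=117 > t=103? ✓; start t=64 > t=146? ✗ → no.
beta: end t=163 > t=103? ✓; start t=70 > t=146? ✗ → no.
delta: end t=104 > t=103? ✓; start t=48 > t=146? ✗ → no.
epsilon: end t=174 > t=103? ✓; start t=75 > t=146? ✗ → no.
iota: end t=104 > t=103? ✓; start t=8 > t=146? ✗ → no.
kappa: end t=217 > t=103? ✓; start t=123 > t=146? ✗ → no.
lambda: end t=191 > t=103? ✓; start t=149 > t=146? ✓ → yes.
mu: end t=110 > t=103? ✓; start t=62 > t=146? ✗ → no.
theta: end t=126 > t=103? ✓; start t=65 > t=146? ✗ → no.
Result: lambda.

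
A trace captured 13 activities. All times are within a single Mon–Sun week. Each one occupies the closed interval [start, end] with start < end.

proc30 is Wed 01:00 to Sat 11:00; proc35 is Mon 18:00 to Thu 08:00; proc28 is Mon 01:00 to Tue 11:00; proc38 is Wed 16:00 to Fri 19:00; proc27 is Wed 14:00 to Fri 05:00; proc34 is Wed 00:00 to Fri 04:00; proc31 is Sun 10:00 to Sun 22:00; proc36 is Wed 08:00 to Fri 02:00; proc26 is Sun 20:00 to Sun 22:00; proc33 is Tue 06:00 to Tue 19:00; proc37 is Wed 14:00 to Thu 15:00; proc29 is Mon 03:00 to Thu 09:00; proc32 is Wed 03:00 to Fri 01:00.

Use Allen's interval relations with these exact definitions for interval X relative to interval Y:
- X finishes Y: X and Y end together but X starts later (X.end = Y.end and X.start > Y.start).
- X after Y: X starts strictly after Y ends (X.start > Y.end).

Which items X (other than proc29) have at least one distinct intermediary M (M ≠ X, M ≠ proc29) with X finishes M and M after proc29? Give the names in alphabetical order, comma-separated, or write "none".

proc26

Target proc29 = [Mon 03:00, Thu 09:00].
Intermediaries M with M after proc29: proc26, proc31.
Via proc26 — items with X finishes proc26: none.
Via proc31 — items with X finishes proc31: proc26.
Union: proc26.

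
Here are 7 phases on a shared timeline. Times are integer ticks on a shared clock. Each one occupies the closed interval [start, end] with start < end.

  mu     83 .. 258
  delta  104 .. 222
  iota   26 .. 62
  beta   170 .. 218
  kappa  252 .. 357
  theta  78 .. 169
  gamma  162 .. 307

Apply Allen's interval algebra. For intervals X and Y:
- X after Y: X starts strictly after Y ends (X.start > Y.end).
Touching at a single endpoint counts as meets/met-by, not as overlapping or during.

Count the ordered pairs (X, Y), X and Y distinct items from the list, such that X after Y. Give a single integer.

Checking all 42 ordered pairs for relation 'after'; matching pairs in alphabetical order:
(beta, iota): beta after iota ✓
(beta, theta): beta after theta ✓
(delta, iota): delta after iota ✓
(gamma, iota): gamma after iota ✓
(kappa, beta): kappa after beta ✓
(kappa, delta): kappa after delta ✓
(kappa, iota): kappa after iota ✓
(kappa, theta): kappa after theta ✓
(mu, iota): mu after iota ✓
(theta, iota): theta after iota ✓
Count: 10.

10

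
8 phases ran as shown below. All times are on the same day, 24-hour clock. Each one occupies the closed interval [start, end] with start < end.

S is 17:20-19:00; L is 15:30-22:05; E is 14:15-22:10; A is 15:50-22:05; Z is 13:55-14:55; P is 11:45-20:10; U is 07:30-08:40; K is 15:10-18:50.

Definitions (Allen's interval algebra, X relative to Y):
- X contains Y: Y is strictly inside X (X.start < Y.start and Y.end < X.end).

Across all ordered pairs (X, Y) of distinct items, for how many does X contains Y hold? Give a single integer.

Checking all 56 ordered pairs for relation 'contains'; matching pairs in alphabetical order:
(A, S): A contains S ✓
(E, A): E contains A ✓
(E, K): E contains K ✓
(E, L): E contains L ✓
(E, S): E contains S ✓
(L, S): L contains S ✓
(P, K): P contains K ✓
(P, S): P contains S ✓
(P, Z): P contains Z ✓
Count: 9.

9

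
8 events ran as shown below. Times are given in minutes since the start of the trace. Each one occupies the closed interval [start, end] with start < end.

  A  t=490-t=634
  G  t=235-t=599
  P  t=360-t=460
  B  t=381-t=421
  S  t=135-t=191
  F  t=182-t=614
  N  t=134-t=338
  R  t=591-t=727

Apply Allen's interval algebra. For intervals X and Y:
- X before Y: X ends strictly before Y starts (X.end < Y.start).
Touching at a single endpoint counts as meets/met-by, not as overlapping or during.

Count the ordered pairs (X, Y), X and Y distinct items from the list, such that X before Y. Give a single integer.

13

Checking all 56 ordered pairs for relation 'before'; matching pairs in alphabetical order:
(B, A): B before A ✓
(B, R): B before R ✓
(N, A): N before A ✓
(N, B): N before B ✓
(N, P): N before P ✓
(N, R): N before R ✓
(P, A): P before A ✓
(P, R): P before R ✓
(S, A): S before A ✓
(S, B): S before B ✓
(S, G): S before G ✓
(S, P): S before P ✓
(S, R): S before R ✓
Count: 13.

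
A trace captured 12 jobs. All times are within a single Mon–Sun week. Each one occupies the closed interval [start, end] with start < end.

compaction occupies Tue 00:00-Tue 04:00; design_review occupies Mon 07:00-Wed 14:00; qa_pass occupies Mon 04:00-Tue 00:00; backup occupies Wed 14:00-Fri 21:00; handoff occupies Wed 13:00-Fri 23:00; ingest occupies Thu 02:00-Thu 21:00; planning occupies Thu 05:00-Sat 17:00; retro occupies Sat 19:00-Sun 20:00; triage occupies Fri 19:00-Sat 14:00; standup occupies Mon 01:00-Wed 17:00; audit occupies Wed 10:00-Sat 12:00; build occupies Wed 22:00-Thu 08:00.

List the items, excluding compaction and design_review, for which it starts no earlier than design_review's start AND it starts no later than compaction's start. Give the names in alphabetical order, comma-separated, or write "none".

Conditions: its start is no earlier than design_review's start (X.start >= Mon 07:00) AND its start is no later than compaction's start (X.start <= Tue 00:00).
audit: start Wed 10:00 >= Mon 07:00? ✓; start Wed 10:00 <= Tue 00:00? ✗ → no.
backup: start Wed 14:00 >= Mon 07:00? ✓; start Wed 14:00 <= Tue 00:00? ✗ → no.
build: start Wed 22:00 >= Mon 07:00? ✓; start Wed 22:00 <= Tue 00:00? ✗ → no.
handoff: start Wed 13:00 >= Mon 07:00? ✓; start Wed 13:00 <= Tue 00:00? ✗ → no.
ingest: start Thu 02:00 >= Mon 07:00? ✓; start Thu 02:00 <= Tue 00:00? ✗ → no.
planning: start Thu 05:00 >= Mon 07:00? ✓; start Thu 05:00 <= Tue 00:00? ✗ → no.
qa_pass: start Mon 04:00 >= Mon 07:00? ✗; start Mon 04:00 <= Tue 00:00? ✓ → no.
retro: start Sat 19:00 >= Mon 07:00? ✓; start Sat 19:00 <= Tue 00:00? ✗ → no.
standup: start Mon 01:00 >= Mon 07:00? ✗; start Mon 01:00 <= Tue 00:00? ✓ → no.
triage: start Fri 19:00 >= Mon 07:00? ✓; start Fri 19:00 <= Tue 00:00? ✗ → no.
Result: none.

none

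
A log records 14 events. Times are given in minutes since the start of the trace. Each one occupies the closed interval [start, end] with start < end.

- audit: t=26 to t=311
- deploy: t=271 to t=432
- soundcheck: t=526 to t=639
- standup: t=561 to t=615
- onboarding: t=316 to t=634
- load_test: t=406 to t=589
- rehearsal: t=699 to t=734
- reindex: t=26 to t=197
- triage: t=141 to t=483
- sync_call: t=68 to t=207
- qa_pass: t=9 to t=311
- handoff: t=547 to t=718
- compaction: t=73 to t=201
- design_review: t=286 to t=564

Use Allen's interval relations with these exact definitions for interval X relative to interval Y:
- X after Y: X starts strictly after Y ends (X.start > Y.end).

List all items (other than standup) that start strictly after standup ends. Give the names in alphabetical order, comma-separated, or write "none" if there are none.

Target standup = [t=561, t=615].
audit [t=26, t=311] → before → no.
compaction [t=73, t=201] → before → no.
deploy [t=271, t=432] → before → no.
design_review [t=286, t=564] → overlaps → no.
handoff [t=547, t=718] → contains → no.
load_test [t=406, t=589] → overlaps → no.
onboarding [t=316, t=634] → contains → no.
qa_pass [t=9, t=311] → before → no.
rehearsal [t=699, t=734] → after → yes.
reindex [t=26, t=197] → before → no.
soundcheck [t=526, t=639] → contains → no.
sync_call [t=68, t=207] → before → no.
triage [t=141, t=483] → before → no.
Result: rehearsal.

rehearsal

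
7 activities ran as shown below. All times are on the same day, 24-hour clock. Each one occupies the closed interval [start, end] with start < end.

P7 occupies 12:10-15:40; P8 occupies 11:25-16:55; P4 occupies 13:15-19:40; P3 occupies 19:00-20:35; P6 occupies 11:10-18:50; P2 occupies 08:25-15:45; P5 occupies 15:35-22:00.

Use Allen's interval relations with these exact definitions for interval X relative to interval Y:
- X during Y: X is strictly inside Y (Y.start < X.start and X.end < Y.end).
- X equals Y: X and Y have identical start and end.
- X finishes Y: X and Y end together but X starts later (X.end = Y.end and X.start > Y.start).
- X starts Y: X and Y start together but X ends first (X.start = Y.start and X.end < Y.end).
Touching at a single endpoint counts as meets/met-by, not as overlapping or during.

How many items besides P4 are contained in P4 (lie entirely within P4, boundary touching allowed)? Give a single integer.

0

Target P4 = [13:15, 19:40].
P2 [08:25, 15:45] → overlaps → no.
P3 [19:00, 20:35] → overlapped-by → no.
P5 [15:35, 22:00] → overlapped-by → no.
P6 [11:10, 18:50] → overlaps → no.
P7 [12:10, 15:40] → overlaps → no.
P8 [11:25, 16:55] → overlaps → no.
Total: 0.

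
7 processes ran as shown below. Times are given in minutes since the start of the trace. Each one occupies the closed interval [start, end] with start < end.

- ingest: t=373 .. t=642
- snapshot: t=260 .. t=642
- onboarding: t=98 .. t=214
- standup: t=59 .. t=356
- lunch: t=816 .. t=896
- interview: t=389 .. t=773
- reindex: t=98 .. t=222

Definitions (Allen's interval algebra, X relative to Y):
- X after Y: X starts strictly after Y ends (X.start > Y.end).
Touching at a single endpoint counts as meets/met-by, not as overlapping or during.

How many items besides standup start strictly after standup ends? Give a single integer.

3

Target standup = [t=59, t=356].
ingest [t=373, t=642] → after → counts.
interview [t=389, t=773] → after → counts.
lunch [t=816, t=896] → after → counts.
onboarding [t=98, t=214] → during → no.
reindex [t=98, t=222] → during → no.
snapshot [t=260, t=642] → overlapped-by → no.
Total: 3.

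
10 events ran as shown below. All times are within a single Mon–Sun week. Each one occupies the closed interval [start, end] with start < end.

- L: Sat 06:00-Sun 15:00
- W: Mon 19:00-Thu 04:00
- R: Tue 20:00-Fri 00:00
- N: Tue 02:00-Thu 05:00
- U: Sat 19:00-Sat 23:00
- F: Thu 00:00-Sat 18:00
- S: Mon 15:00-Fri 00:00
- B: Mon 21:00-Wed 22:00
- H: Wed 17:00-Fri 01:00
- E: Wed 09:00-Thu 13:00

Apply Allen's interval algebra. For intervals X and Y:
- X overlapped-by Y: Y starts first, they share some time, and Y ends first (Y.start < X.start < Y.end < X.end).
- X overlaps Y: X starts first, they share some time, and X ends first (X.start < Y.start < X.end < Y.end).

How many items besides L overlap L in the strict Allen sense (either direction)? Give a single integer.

Target L = [Sat 06:00, Sun 15:00].
B [Mon 21:00, Wed 22:00] → before → no.
E [Wed 09:00, Thu 13:00] → before → no.
F [Thu 00:00, Sat 18:00] → overlaps → counts.
H [Wed 17:00, Fri 01:00] → before → no.
N [Tue 02:00, Thu 05:00] → before → no.
R [Tue 20:00, Fri 00:00] → before → no.
S [Mon 15:00, Fri 00:00] → before → no.
U [Sat 19:00, Sat 23:00] → during → no.
W [Mon 19:00, Thu 04:00] → before → no.
Total: 1.

1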